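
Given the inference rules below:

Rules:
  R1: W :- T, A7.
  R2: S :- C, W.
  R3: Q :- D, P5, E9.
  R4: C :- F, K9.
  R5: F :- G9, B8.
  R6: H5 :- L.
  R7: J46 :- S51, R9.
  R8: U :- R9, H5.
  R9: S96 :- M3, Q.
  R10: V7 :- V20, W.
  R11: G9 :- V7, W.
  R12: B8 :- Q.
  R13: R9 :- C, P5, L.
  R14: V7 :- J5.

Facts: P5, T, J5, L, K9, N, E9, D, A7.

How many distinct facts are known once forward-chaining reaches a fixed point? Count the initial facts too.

Round 1: R1 [W :- T, A7.]; R3 [Q :- D, P5, E9.]; R6 [H5 :- L.]; R14 [V7 :- J5.]. Adds W, Q, H5, V7.
Round 2: R11 [G9 :- V7, W.]; R12 [B8 :- Q.]. Adds G9, B8.
Round 3: R5 [F :- G9, B8.]. Adds F.
Round 4: R4 [C :- F, K9.]. Adds C.
Round 5: R2 [S :- C, W.]; R13 [R9 :- C, P5, L.]. Adds S, R9.
Round 6: R8 [U :- R9, H5.]. Adds U.
Closure: {A7, B8, C, D, E9, F, G9, H5, J5, K9, L, N, P5, Q, R9, S, T, U, V7, W} — 20 facts.

20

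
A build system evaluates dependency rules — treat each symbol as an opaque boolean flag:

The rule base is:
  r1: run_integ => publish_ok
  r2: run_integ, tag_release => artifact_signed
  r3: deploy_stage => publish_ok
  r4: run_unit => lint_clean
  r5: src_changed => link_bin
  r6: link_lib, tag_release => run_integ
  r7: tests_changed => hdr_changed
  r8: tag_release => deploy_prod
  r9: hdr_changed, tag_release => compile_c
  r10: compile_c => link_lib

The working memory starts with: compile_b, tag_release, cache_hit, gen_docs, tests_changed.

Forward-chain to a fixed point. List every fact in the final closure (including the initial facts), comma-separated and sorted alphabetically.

artifact_signed, cache_hit, compile_b, compile_c, deploy_prod, gen_docs, hdr_changed, link_lib, publish_ok, run_integ, tag_release, tests_changed

[1] r7 [tests_changed => hdr_changed]; r8 [tag_release => deploy_prod]. ⇒ new: hdr_changed, deploy_prod.
[2] r9 [hdr_changed, tag_release => compile_c]. ⇒ new: compile_c.
[3] r10 [compile_c => link_lib]. ⇒ new: link_lib.
[4] r6 [link_lib, tag_release => run_integ]. ⇒ new: run_integ.
[5] r1 [run_integ => publish_ok]; r2 [run_integ, tag_release => artifact_signed]. ⇒ new: publish_ok, artifact_signed.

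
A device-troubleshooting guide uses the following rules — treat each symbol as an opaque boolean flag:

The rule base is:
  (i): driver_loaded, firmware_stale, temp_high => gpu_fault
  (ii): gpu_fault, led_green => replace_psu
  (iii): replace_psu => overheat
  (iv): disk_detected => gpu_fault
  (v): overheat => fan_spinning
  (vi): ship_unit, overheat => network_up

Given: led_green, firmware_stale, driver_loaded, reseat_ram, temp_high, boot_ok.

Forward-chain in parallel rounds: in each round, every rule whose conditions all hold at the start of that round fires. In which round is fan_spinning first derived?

Round 1: (i) [driver_loaded, firmware_stale, temp_high => gpu_fault]. New: gpu_fault.
Round 2: (ii) [gpu_fault, led_green => replace_psu]. New: replace_psu.
Round 3: (iii) [replace_psu => overheat]. New: overheat.
Round 4: (v) [overheat => fan_spinning]. New: fan_spinning.
fan_spinning first appears in round 4.

4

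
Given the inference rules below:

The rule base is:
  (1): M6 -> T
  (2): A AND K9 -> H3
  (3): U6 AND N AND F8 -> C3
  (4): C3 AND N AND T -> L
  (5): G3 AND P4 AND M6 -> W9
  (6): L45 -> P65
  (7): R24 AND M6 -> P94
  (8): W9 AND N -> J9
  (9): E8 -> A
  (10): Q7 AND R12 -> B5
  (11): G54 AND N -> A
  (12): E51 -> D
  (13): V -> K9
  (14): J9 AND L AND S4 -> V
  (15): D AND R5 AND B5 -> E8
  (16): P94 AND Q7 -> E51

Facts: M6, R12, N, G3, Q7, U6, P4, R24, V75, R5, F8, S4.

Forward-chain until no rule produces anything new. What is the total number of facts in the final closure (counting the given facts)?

Round 1: (1) [M6 -> T]; (3) [U6 AND N AND F8 -> C3]; (5) [G3 AND P4 AND M6 -> W9]; (7) [R24 AND M6 -> P94]; (10) [Q7 AND R12 -> B5]. Adds T, C3, W9, P94, B5.
Round 2: (4) [C3 AND N AND T -> L]; (8) [W9 AND N -> J9]; (16) [P94 AND Q7 -> E51]. Adds L, J9, E51.
Round 3: (12) [E51 -> D]; (14) [J9 AND L AND S4 -> V]. Adds D, V.
Round 4: (13) [V -> K9]; (15) [D AND R5 AND B5 -> E8]. Adds K9, E8.
Round 5: (9) [E8 -> A]. Adds A.
Round 6: (2) [A AND K9 -> H3]. Adds H3.
Closure: {A, B5, C3, D, E51, E8, F8, G3, H3, J9, K9, L, M6, N, P4, P94, Q7, R12, R24, R5, S4, T, U6, V, V75, W9} — 26 facts.

26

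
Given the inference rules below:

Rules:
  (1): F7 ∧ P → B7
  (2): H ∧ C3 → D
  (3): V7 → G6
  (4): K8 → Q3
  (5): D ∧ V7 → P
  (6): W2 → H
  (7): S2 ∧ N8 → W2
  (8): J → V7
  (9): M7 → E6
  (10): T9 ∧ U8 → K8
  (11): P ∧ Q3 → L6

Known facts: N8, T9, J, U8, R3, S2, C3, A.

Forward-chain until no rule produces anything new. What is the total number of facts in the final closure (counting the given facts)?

17

Round 1 — (7), (8), (10), derive W2, V7, K8.
Round 2 — (3), (4), (6), derive G6, Q3, H.
Round 3 — (2), derive D.
Round 4 — (5), derive P.
Round 5 — (11), derive L6.
Closure: {A, C3, D, G6, H, J, K8, L6, N8, P, Q3, R3, S2, T9, U8, V7, W2} — 17 facts.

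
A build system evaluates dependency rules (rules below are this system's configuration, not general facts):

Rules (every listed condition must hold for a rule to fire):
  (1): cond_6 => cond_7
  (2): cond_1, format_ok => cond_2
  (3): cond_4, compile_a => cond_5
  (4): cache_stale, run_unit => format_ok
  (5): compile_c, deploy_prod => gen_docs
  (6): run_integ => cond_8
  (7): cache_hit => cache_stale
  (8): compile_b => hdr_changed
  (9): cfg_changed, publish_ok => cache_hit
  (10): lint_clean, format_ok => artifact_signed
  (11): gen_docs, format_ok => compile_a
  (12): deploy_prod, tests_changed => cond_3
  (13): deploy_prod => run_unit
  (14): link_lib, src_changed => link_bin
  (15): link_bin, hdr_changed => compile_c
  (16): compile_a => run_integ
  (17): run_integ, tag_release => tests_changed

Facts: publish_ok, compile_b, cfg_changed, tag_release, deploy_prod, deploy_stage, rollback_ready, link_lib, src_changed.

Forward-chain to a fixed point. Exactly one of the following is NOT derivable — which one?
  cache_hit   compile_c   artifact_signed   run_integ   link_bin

artifact_signed

Round 1: (8) [compile_b => hdr_changed]; (9) [cfg_changed, publish_ok => cache_hit]; (13) [deploy_prod => run_unit]; (14) [link_lib, src_changed => link_bin]. Adds hdr_changed, cache_hit, run_unit, link_bin.
Round 2: (7) [cache_hit => cache_stale]; (15) [link_bin, hdr_changed => compile_c]. Adds cache_stale, compile_c.
Round 3: (4) [cache_stale, run_unit => format_ok]; (5) [compile_c, deploy_prod => gen_docs]. Adds format_ok, gen_docs.
Round 4: (11) [gen_docs, format_ok => compile_a]. Adds compile_a.
Round 5: (16) [compile_a => run_integ]. Adds run_integ.
Round 6: (6) [run_integ => cond_8]; (17) [run_integ, tag_release => tests_changed]. Adds cond_8, tests_changed.
Round 7: (12) [deploy_prod, tests_changed => cond_3]. Adds cond_3.
Derived: cache_hit (round 1), compile_c (round 2), link_bin (round 1), run_integ (round 5). artifact_signed never appears in any round.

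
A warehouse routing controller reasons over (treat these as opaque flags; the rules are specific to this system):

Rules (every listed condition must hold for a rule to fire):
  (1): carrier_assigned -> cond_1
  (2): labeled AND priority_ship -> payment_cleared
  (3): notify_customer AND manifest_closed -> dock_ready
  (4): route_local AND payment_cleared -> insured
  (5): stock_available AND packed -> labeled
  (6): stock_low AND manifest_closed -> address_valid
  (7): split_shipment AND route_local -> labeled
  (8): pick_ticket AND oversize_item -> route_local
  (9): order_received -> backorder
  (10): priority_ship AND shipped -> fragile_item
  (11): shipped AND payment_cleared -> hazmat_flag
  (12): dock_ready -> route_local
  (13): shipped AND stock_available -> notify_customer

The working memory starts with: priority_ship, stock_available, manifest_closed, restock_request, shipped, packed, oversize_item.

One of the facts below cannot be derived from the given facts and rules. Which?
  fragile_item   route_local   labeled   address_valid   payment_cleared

address_valid

Round 1 — (5), (10), (13), derive labeled, fragile_item, notify_customer.
Round 2 — (2), (3), derive payment_cleared, dock_ready.
Round 3 — (11), (12), derive hazmat_flag, route_local.
Round 4 — (4), derive insured.
Derived: labeled (round 1), route_local (round 3), fragile_item (round 1), payment_cleared (round 2). address_valid never appears in any round.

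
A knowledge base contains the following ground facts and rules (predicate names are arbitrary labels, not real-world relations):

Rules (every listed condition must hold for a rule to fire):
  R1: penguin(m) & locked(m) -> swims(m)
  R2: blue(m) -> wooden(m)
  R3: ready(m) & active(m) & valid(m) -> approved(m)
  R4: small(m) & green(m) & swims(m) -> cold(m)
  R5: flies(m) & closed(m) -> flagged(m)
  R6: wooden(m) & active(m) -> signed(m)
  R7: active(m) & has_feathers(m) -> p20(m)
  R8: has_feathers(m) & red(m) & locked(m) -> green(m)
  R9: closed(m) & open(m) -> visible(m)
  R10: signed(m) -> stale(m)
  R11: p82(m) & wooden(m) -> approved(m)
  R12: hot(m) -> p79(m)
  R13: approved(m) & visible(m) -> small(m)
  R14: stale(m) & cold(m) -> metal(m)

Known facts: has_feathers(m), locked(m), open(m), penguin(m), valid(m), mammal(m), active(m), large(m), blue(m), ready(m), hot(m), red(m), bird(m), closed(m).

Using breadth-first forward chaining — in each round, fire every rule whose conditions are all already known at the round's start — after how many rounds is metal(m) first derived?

4

Round 1: R1 [penguin(m) & locked(m) -> swims(m)]; R2 [blue(m) -> wooden(m)]; R3 [ready(m) & active(m) & valid(m) -> approved(m)]; R7 [active(m) & has_feathers(m) -> p20(m)]; R8 [has_feathers(m) & red(m) & locked(m) -> green(m)]; R9 [closed(m) & open(m) -> visible(m)]; R12 [hot(m) -> p79(m)]. New: swims(m), wooden(m), approved(m), p20(m), green(m), visible(m), p79(m).
Round 2: R6 [wooden(m) & active(m) -> signed(m)]; R13 [approved(m) & visible(m) -> small(m)]. New: signed(m), small(m).
Round 3: R4 [small(m) & green(m) & swims(m) -> cold(m)]; R10 [signed(m) -> stale(m)]. New: cold(m), stale(m).
Round 4: R14 [stale(m) & cold(m) -> metal(m)]. New: metal(m).
metal(m) first appears in round 4.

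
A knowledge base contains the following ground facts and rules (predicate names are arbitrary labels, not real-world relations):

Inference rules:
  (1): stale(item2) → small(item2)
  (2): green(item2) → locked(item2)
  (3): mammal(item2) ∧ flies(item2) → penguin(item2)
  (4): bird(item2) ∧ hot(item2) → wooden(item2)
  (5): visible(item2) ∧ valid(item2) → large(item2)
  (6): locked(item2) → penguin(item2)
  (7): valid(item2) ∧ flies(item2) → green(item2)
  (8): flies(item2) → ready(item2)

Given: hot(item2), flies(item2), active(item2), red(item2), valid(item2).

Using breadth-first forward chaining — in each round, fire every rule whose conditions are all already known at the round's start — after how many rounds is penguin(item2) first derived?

3

[1] (7) [valid(item2) ∧ flies(item2) → green(item2)]; (8) [flies(item2) → ready(item2)]. ⇒ new: green(item2), ready(item2).
[2] (2) [green(item2) → locked(item2)]. ⇒ new: locked(item2).
[3] (6) [locked(item2) → penguin(item2)]. ⇒ new: penguin(item2).
penguin(item2) first appears in round 3.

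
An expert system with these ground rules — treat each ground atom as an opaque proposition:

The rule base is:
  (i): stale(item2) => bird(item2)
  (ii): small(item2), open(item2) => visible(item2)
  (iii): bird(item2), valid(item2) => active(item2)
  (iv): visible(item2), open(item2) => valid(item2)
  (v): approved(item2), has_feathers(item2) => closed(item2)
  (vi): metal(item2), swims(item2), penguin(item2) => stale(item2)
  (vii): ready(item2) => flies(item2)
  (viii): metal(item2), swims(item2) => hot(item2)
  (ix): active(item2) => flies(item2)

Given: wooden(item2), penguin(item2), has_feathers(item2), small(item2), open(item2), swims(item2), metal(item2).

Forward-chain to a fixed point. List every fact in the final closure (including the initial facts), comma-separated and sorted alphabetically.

active(item2), bird(item2), flies(item2), has_feathers(item2), hot(item2), metal(item2), open(item2), penguin(item2), small(item2), stale(item2), swims(item2), valid(item2), visible(item2), wooden(item2)

[1] (ii) [small(item2), open(item2) => visible(item2)]; (vi) [metal(item2), swims(item2), penguin(item2) => stale(item2)]; (viii) [metal(item2), swims(item2) => hot(item2)]. ⇒ new: visible(item2), stale(item2), hot(item2).
[2] (i) [stale(item2) => bird(item2)]; (iv) [visible(item2), open(item2) => valid(item2)]. ⇒ new: bird(item2), valid(item2).
[3] (iii) [bird(item2), valid(item2) => active(item2)]. ⇒ new: active(item2).
[4] (ix) [active(item2) => flies(item2)]. ⇒ new: flies(item2).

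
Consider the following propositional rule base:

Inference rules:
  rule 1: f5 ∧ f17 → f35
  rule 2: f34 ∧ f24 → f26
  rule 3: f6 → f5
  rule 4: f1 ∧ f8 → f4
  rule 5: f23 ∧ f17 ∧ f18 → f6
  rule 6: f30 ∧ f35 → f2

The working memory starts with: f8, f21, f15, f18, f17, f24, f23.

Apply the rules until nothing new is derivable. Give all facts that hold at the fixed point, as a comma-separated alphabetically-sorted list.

Round 1: rule 5 [f23 ∧ f17 ∧ f18 → f6]. Adds f6.
Round 2: rule 3 [f6 → f5]. Adds f5.
Round 3: rule 1 [f5 ∧ f17 → f35]. Adds f35.

f15, f17, f18, f21, f23, f24, f35, f5, f6, f8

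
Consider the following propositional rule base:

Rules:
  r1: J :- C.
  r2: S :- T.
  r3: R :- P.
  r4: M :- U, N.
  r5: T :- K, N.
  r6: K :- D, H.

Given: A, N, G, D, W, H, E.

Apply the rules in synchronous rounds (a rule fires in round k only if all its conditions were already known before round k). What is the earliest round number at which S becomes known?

Round 1: r6 [K :- D, H.]. Adds K.
Round 2: r5 [T :- K, N.]. Adds T.
Round 3: r2 [S :- T.]. Adds S.
S first appears in round 3.

3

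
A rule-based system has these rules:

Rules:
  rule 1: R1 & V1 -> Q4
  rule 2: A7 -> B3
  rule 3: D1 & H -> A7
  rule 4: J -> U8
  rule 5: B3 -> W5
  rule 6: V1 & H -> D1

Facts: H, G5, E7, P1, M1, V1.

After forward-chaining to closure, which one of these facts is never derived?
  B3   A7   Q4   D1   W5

Q4

Round 1 fires rule 6, giving D1.
Round 2 fires rule 3, giving A7.
Round 3 fires rule 2, giving B3.
Round 4 fires rule 5, giving W5.
Derived: W5 (round 4), B3 (round 3), A7 (round 2), D1 (round 1). Q4 never appears in any round.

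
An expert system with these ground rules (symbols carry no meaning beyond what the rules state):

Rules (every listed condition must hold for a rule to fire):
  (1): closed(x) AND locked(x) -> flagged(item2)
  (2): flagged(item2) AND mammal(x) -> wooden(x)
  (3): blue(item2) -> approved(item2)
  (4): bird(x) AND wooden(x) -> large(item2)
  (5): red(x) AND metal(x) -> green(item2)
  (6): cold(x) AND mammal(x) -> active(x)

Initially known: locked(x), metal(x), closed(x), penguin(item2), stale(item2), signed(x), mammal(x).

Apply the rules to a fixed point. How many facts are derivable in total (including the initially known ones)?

[1] (1) [closed(x) AND locked(x) -> flagged(item2)]. ⇒ new: flagged(item2).
[2] (2) [flagged(item2) AND mammal(x) -> wooden(x)]. ⇒ new: wooden(x).
Closure: {closed(x), flagged(item2), locked(x), mammal(x), metal(x), penguin(item2), signed(x), stale(item2), wooden(x)} — 9 facts.

9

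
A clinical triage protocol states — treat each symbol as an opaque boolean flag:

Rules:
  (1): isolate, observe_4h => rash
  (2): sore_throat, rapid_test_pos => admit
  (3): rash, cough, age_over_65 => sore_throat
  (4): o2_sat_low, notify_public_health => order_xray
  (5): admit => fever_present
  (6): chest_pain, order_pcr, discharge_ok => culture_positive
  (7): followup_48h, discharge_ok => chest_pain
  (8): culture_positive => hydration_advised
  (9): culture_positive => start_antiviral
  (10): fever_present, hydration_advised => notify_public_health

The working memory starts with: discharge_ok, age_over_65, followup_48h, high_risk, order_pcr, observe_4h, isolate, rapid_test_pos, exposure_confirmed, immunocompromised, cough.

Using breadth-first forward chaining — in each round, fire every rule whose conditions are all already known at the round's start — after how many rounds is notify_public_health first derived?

5

Round 1: (1) [isolate, observe_4h => rash]; (7) [followup_48h, discharge_ok => chest_pain]. New: rash, chest_pain.
Round 2: (3) [rash, cough, age_over_65 => sore_throat]; (6) [chest_pain, order_pcr, discharge_ok => culture_positive]. New: sore_throat, culture_positive.
Round 3: (2) [sore_throat, rapid_test_pos => admit]; (8) [culture_positive => hydration_advised]; (9) [culture_positive => start_antiviral]. New: admit, hydration_advised, start_antiviral.
Round 4: (5) [admit => fever_present]. New: fever_present.
Round 5: (10) [fever_present, hydration_advised => notify_public_health]. New: notify_public_health.
notify_public_health first appears in round 5.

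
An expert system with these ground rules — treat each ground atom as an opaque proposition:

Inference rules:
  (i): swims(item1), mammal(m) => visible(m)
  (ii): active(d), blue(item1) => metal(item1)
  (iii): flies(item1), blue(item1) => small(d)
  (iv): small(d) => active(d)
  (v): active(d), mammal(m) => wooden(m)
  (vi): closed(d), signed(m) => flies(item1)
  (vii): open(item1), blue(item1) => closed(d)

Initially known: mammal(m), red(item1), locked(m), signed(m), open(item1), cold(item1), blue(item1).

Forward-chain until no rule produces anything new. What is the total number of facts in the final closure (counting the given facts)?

Round 1: (vii) [open(item1), blue(item1) => closed(d)]. Adds closed(d).
Round 2: (vi) [closed(d), signed(m) => flies(item1)]. Adds flies(item1).
Round 3: (iii) [flies(item1), blue(item1) => small(d)]. Adds small(d).
Round 4: (iv) [small(d) => active(d)]. Adds active(d).
Round 5: (ii) [active(d), blue(item1) => metal(item1)]; (v) [active(d), mammal(m) => wooden(m)]. Adds metal(item1), wooden(m).
Closure: {active(d), blue(item1), closed(d), cold(item1), flies(item1), locked(m), mammal(m), metal(item1), open(item1), red(item1), signed(m), small(d), wooden(m)} — 13 facts.

13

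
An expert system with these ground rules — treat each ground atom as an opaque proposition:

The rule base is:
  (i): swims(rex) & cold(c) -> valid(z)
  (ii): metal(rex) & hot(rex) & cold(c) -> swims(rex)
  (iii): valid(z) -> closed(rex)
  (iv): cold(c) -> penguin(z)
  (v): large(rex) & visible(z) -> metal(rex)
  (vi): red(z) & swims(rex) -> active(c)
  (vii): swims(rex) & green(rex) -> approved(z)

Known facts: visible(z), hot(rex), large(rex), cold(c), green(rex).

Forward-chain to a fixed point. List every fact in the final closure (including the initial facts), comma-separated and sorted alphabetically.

Round 1 — (iv), (v), derive penguin(z), metal(rex).
Round 2 — (ii), derive swims(rex).
Round 3 — (i), (vii), derive valid(z), approved(z).
Round 4 — (iii), derive closed(rex).

approved(z), closed(rex), cold(c), green(rex), hot(rex), large(rex), metal(rex), penguin(z), swims(rex), valid(z), visible(z)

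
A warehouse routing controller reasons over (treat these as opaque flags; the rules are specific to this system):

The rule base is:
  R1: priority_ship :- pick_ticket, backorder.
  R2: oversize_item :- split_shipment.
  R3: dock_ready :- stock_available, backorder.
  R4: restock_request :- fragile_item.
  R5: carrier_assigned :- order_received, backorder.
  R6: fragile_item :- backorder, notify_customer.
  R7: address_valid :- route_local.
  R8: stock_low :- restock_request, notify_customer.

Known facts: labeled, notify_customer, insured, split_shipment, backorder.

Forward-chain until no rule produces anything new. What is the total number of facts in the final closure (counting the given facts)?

Round 1 — R2, R6, derive oversize_item, fragile_item.
Round 2 — R4, derive restock_request.
Round 3 — R8, derive stock_low.
Closure: {backorder, fragile_item, insured, labeled, notify_customer, oversize_item, restock_request, split_shipment, stock_low} — 9 facts.

9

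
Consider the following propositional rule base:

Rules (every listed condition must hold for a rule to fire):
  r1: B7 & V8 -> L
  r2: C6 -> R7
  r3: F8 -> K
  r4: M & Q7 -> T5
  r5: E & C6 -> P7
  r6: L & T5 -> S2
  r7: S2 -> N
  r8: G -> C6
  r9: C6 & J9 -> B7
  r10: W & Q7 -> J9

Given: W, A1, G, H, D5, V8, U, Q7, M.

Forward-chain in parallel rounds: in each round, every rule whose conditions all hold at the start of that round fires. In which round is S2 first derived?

Round 1: r4 [M & Q7 -> T5]; r8 [G -> C6]; r10 [W & Q7 -> J9]. Adds T5, C6, J9.
Round 2: r2 [C6 -> R7]; r9 [C6 & J9 -> B7]. Adds R7, B7.
Round 3: r1 [B7 & V8 -> L]. Adds L.
Round 4: r6 [L & T5 -> S2]. Adds S2.
S2 first appears in round 4.

4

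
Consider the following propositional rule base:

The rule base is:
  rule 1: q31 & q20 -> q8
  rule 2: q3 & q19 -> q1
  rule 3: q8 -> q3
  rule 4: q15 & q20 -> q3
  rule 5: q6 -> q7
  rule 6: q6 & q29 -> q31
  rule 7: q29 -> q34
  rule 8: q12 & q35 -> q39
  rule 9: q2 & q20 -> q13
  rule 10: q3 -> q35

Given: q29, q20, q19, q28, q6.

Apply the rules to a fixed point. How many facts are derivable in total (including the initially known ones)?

Round 1 fires rule 5, rule 6, rule 7, giving q7, q31, q34.
Round 2 fires rule 1, giving q8.
Round 3 fires rule 3, giving q3.
Round 4 fires rule 2, rule 10, giving q1, q35.
Closure: {q1, q19, q20, q28, q29, q3, q31, q34, q35, q6, q7, q8} — 12 facts.

12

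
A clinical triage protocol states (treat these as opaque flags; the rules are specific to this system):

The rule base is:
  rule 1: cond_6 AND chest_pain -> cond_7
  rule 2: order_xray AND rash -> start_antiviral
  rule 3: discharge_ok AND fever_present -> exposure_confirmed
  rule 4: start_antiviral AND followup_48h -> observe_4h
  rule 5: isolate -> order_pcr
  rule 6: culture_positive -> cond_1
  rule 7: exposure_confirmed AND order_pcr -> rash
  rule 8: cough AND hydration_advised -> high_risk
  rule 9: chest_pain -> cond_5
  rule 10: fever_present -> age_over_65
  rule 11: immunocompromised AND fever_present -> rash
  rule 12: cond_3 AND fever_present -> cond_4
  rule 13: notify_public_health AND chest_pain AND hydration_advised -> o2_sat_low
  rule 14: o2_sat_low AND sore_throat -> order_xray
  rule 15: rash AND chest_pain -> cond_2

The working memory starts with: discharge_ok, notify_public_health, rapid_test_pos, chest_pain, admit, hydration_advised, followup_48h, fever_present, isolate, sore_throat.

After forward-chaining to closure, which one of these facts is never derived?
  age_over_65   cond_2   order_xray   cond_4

cond_4

Round 1: rule 3 [discharge_ok AND fever_present -> exposure_confirmed]; rule 5 [isolate -> order_pcr]; rule 9 [chest_pain -> cond_5]; rule 10 [fever_present -> age_over_65]; rule 13 [notify_public_health AND chest_pain AND hydration_advised -> o2_sat_low]. New: exposure_confirmed, order_pcr, cond_5, age_over_65, o2_sat_low.
Round 2: rule 7 [exposure_confirmed AND order_pcr -> rash]; rule 14 [o2_sat_low AND sore_throat -> order_xray]. New: rash, order_xray.
Round 3: rule 2 [order_xray AND rash -> start_antiviral]; rule 15 [rash AND chest_pain -> cond_2]. New: start_antiviral, cond_2.
Round 4: rule 4 [start_antiviral AND followup_48h -> observe_4h]. New: observe_4h.
Derived: order_xray (round 2), cond_2 (round 3), age_over_65 (round 1). cond_4 never appears in any round.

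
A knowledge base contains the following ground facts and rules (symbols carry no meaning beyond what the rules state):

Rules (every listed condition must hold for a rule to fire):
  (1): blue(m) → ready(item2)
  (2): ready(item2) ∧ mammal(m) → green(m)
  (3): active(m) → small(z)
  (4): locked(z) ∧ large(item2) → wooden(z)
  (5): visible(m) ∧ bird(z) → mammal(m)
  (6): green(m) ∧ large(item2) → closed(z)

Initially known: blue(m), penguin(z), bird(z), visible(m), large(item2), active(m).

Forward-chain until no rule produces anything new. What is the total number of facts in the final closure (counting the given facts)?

Round 1: (1) [blue(m) → ready(item2)]; (3) [active(m) → small(z)]; (5) [visible(m) ∧ bird(z) → mammal(m)]. Adds ready(item2), small(z), mammal(m).
Round 2: (2) [ready(item2) ∧ mammal(m) → green(m)]. Adds green(m).
Round 3: (6) [green(m) ∧ large(item2) → closed(z)]. Adds closed(z).
Closure: {active(m), bird(z), blue(m), closed(z), green(m), large(item2), mammal(m), penguin(z), ready(item2), small(z), visible(m)} — 11 facts.

11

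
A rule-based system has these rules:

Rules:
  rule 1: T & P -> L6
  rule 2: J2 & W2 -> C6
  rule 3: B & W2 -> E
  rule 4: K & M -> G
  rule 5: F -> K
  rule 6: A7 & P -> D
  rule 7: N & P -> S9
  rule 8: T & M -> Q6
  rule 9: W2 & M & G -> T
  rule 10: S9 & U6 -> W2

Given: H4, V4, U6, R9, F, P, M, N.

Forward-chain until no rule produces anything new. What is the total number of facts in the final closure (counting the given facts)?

15

Round 1: rule 5 [F -> K]; rule 7 [N & P -> S9]. Adds K, S9.
Round 2: rule 4 [K & M -> G]; rule 10 [S9 & U6 -> W2]. Adds G, W2.
Round 3: rule 9 [W2 & M & G -> T]. Adds T.
Round 4: rule 1 [T & P -> L6]; rule 8 [T & M -> Q6]. Adds L6, Q6.
Closure: {F, G, H4, K, L6, M, N, P, Q6, R9, S9, T, U6, V4, W2} — 15 facts.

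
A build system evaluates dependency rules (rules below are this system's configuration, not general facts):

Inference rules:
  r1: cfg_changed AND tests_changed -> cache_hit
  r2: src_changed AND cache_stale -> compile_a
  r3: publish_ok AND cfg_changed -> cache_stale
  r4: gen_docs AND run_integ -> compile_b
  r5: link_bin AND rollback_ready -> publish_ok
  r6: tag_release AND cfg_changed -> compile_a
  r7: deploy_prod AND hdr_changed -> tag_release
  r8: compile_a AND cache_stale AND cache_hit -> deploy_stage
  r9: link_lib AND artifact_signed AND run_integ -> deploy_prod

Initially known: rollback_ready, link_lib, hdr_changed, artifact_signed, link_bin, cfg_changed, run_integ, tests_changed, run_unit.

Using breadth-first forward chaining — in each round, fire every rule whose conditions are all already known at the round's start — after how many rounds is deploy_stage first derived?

4

[1] r1 [cfg_changed AND tests_changed -> cache_hit]; r5 [link_bin AND rollback_ready -> publish_ok]; r9 [link_lib AND artifact_signed AND run_integ -> deploy_prod]. ⇒ new: cache_hit, publish_ok, deploy_prod.
[2] r3 [publish_ok AND cfg_changed -> cache_stale]; r7 [deploy_prod AND hdr_changed -> tag_release]. ⇒ new: cache_stale, tag_release.
[3] r6 [tag_release AND cfg_changed -> compile_a]. ⇒ new: compile_a.
[4] r8 [compile_a AND cache_stale AND cache_hit -> deploy_stage]. ⇒ new: deploy_stage.
deploy_stage first appears in round 4.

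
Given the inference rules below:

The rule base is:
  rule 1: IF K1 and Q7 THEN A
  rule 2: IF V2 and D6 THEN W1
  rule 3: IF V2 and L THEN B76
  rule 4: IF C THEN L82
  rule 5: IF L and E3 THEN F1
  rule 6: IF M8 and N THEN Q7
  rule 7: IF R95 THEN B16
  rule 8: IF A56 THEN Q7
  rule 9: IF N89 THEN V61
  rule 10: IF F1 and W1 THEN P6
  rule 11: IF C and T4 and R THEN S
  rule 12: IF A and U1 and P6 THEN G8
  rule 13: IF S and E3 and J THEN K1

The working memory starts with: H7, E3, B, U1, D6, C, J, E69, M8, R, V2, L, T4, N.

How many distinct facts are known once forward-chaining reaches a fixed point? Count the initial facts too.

24

Round 1 fires rule 2, rule 3, rule 4, rule 5, rule 6, rule 11, giving W1, B76, L82, F1, Q7, S.
Round 2 fires rule 10, rule 13, giving P6, K1.
Round 3 fires rule 1, giving A.
Round 4 fires rule 12, giving G8.
Closure: {A, B, B76, C, D6, E3, E69, F1, G8, H7, J, K1, L, L82, M8, N, P6, Q7, R, S, T4, U1, V2, W1} — 24 facts.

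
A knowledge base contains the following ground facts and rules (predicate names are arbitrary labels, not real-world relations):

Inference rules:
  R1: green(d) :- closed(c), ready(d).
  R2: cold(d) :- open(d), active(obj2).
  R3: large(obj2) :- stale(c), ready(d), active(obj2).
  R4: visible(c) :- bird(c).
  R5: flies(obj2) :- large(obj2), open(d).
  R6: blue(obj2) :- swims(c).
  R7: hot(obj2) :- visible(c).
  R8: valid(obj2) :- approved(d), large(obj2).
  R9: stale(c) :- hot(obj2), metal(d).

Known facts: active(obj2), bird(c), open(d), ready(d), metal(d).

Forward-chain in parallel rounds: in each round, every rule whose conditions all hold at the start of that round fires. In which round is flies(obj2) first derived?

Round 1: R2 [cold(d) :- open(d), active(obj2).]; R4 [visible(c) :- bird(c).]. Adds cold(d), visible(c).
Round 2: R7 [hot(obj2) :- visible(c).]. Adds hot(obj2).
Round 3: R9 [stale(c) :- hot(obj2), metal(d).]. Adds stale(c).
Round 4: R3 [large(obj2) :- stale(c), ready(d), active(obj2).]. Adds large(obj2).
Round 5: R5 [flies(obj2) :- large(obj2), open(d).]. Adds flies(obj2).
flies(obj2) first appears in round 5.

5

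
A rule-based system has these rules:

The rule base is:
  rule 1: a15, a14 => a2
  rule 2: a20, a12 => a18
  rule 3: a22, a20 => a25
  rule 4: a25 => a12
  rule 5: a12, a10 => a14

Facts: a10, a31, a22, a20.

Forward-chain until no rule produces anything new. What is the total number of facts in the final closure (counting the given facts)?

[1] rule 3 [a22, a20 => a25]. ⇒ new: a25.
[2] rule 4 [a25 => a12]. ⇒ new: a12.
[3] rule 2 [a20, a12 => a18]; rule 5 [a12, a10 => a14]. ⇒ new: a18, a14.
Closure: {a10, a12, a14, a18, a20, a22, a25, a31} — 8 facts.

8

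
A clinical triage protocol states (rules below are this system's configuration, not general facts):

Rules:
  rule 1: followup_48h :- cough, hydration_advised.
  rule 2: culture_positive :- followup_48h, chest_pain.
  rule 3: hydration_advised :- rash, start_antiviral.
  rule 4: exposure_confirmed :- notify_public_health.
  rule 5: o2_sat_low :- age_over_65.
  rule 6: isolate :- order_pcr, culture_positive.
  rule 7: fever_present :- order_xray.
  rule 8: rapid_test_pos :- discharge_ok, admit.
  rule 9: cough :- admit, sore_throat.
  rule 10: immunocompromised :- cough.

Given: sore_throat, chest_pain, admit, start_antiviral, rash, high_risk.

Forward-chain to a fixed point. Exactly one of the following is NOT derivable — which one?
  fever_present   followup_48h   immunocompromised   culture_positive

fever_present

Round 1: rule 3 [hydration_advised :- rash, start_antiviral.]; rule 9 [cough :- admit, sore_throat.]. Adds hydration_advised, cough.
Round 2: rule 1 [followup_48h :- cough, hydration_advised.]; rule 10 [immunocompromised :- cough.]. Adds followup_48h, immunocompromised.
Round 3: rule 2 [culture_positive :- followup_48h, chest_pain.]. Adds culture_positive.
Derived: immunocompromised (round 2), followup_48h (round 2), culture_positive (round 3). fever_present never appears in any round.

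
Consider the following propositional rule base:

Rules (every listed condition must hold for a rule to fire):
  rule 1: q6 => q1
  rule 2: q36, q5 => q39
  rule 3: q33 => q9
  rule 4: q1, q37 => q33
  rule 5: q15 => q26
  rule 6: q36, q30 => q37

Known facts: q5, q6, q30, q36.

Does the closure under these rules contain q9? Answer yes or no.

yes

Round 1: rule 1 [q6 => q1]; rule 2 [q36, q5 => q39]; rule 6 [q36, q30 => q37]. New: q1, q39, q37.
Round 2: rule 4 [q1, q37 => q33]. New: q33.
Round 3: rule 3 [q33 => q9]. New: q9.
q9 appears in round 3, so it is derivable.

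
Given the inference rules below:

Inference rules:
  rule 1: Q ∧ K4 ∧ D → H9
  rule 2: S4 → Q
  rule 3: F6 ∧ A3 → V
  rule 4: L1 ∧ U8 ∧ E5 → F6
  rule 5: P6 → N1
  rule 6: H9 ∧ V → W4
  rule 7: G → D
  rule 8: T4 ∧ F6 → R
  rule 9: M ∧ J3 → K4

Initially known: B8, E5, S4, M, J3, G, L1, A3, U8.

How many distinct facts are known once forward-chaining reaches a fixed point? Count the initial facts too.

16

[1] rule 2 [S4 → Q]; rule 4 [L1 ∧ U8 ∧ E5 → F6]; rule 7 [G → D]; rule 9 [M ∧ J3 → K4]. ⇒ new: Q, F6, D, K4.
[2] rule 1 [Q ∧ K4 ∧ D → H9]; rule 3 [F6 ∧ A3 → V]. ⇒ new: H9, V.
[3] rule 6 [H9 ∧ V → W4]. ⇒ new: W4.
Closure: {A3, B8, D, E5, F6, G, H9, J3, K4, L1, M, Q, S4, U8, V, W4} — 16 facts.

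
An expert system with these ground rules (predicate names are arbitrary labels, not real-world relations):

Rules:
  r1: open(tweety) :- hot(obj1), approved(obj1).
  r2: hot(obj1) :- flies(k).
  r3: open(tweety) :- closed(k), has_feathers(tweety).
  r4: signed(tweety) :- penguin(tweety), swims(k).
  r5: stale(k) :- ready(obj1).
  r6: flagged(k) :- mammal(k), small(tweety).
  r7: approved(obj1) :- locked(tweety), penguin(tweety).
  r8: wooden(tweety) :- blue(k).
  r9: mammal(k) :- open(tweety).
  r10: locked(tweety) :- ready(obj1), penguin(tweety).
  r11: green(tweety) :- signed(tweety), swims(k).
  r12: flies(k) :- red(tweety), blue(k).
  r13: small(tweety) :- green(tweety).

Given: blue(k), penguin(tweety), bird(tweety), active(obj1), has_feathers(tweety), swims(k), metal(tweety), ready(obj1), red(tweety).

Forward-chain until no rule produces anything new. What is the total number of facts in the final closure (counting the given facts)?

Round 1: r4 [signed(tweety) :- penguin(tweety), swims(k).]; r5 [stale(k) :- ready(obj1).]; r8 [wooden(tweety) :- blue(k).]; r10 [locked(tweety) :- ready(obj1), penguin(tweety).]; r12 [flies(k) :- red(tweety), blue(k).]. Adds signed(tweety), stale(k), wooden(tweety), locked(tweety), flies(k).
Round 2: r2 [hot(obj1) :- flies(k).]; r7 [approved(obj1) :- locked(tweety), penguin(tweety).]; r11 [green(tweety) :- signed(tweety), swims(k).]. Adds hot(obj1), approved(obj1), green(tweety).
Round 3: r1 [open(tweety) :- hot(obj1), approved(obj1).]; r13 [small(tweety) :- green(tweety).]. Adds open(tweety), small(tweety).
Round 4: r9 [mammal(k) :- open(tweety).]. Adds mammal(k).
Round 5: r6 [flagged(k) :- mammal(k), small(tweety).]. Adds flagged(k).
Closure: {active(obj1), approved(obj1), bird(tweety), blue(k), flagged(k), flies(k), green(tweety), has_feathers(tweety), hot(obj1), locked(tweety), mammal(k), metal(tweety), open(tweety), penguin(tweety), ready(obj1), red(tweety), signed(tweety), small(tweety), stale(k), swims(k), wooden(tweety)} — 21 facts.

21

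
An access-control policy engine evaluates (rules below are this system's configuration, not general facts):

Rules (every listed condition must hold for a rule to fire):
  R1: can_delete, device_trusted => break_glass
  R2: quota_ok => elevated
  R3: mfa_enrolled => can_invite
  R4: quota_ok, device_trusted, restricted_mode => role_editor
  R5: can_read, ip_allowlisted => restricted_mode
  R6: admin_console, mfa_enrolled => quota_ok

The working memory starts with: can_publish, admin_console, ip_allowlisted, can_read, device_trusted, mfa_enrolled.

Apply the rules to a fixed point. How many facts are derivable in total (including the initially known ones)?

Round 1 fires R3, R5, R6, giving can_invite, restricted_mode, quota_ok.
Round 2 fires R2, R4, giving elevated, role_editor.
Closure: {admin_console, can_invite, can_publish, can_read, device_trusted, elevated, ip_allowlisted, mfa_enrolled, quota_ok, restricted_mode, role_editor} — 11 facts.

11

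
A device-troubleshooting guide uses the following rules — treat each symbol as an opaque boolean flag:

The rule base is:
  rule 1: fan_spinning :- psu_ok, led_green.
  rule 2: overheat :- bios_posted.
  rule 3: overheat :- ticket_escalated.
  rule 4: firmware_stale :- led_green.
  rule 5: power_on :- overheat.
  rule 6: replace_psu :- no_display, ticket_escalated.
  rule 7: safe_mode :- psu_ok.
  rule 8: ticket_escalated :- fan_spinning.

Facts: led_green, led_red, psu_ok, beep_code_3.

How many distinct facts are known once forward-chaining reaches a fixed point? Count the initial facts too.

10

Round 1 — rule 1, rule 4, rule 7, derive fan_spinning, firmware_stale, safe_mode.
Round 2 — rule 8, derive ticket_escalated.
Round 3 — rule 3, derive overheat.
Round 4 — rule 5, derive power_on.
Closure: {beep_code_3, fan_spinning, firmware_stale, led_green, led_red, overheat, power_on, psu_ok, safe_mode, ticket_escalated} — 10 facts.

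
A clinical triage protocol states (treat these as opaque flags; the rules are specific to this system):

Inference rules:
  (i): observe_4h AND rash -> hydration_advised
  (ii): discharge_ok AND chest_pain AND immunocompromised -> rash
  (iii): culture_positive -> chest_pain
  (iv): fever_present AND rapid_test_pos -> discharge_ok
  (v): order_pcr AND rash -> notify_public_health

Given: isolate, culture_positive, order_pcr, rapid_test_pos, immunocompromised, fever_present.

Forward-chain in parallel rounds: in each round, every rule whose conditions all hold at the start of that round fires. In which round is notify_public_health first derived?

Round 1: (iii) [culture_positive -> chest_pain]; (iv) [fever_present AND rapid_test_pos -> discharge_ok]. Adds chest_pain, discharge_ok.
Round 2: (ii) [discharge_ok AND chest_pain AND immunocompromised -> rash]. Adds rash.
Round 3: (v) [order_pcr AND rash -> notify_public_health]. Adds notify_public_health.
notify_public_health first appears in round 3.

3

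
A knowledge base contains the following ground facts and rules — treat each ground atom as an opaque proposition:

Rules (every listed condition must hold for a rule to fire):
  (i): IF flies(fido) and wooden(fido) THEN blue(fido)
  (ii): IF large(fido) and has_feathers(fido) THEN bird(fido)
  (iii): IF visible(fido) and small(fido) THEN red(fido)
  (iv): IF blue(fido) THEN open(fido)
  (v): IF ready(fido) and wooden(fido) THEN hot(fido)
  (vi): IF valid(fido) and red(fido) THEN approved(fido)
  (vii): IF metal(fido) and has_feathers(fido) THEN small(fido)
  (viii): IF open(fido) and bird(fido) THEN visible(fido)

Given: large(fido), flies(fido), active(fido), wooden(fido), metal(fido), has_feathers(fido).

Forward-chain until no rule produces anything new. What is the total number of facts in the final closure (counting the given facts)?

12

Round 1 — (i), (ii), (vii), derive blue(fido), bird(fido), small(fido).
Round 2 — (iv), derive open(fido).
Round 3 — (viii), derive visible(fido).
Round 4 — (iii), derive red(fido).
Closure: {active(fido), bird(fido), blue(fido), flies(fido), has_feathers(fido), large(fido), metal(fido), open(fido), red(fido), small(fido), visible(fido), wooden(fido)} — 12 facts.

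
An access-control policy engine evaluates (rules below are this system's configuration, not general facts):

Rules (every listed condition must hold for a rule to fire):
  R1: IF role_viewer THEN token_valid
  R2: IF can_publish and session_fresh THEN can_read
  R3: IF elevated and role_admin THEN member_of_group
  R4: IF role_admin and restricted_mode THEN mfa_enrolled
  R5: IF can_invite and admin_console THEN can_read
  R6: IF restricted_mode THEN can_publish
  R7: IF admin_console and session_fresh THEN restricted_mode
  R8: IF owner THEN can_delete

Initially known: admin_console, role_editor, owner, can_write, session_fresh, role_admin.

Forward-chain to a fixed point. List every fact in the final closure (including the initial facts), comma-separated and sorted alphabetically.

admin_console, can_delete, can_publish, can_read, can_write, mfa_enrolled, owner, restricted_mode, role_admin, role_editor, session_fresh

Round 1: R7 [IF admin_console and session_fresh THEN restricted_mode]; R8 [IF owner THEN can_delete]. Adds restricted_mode, can_delete.
Round 2: R4 [IF role_admin and restricted_mode THEN mfa_enrolled]; R6 [IF restricted_mode THEN can_publish]. Adds mfa_enrolled, can_publish.
Round 3: R2 [IF can_publish and session_fresh THEN can_read]. Adds can_read.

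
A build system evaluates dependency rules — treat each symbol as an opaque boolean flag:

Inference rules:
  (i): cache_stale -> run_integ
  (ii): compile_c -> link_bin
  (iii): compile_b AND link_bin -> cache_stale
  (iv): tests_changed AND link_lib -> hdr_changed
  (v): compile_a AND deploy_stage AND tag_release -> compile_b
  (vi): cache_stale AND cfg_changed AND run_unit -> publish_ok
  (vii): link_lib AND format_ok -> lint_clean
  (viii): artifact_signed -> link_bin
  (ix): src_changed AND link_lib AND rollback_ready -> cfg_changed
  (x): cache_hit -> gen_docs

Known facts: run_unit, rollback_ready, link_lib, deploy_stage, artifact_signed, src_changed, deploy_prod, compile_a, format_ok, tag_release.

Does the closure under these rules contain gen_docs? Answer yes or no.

Round 1 — (v), (vii), (viii), (ix), derive compile_b, lint_clean, link_bin, cfg_changed.
Round 2 — (iii), derive cache_stale.
Round 3 — (i), (vi), derive run_integ, publish_ok.
Fixed point reached. gen_docs is concluded only by (x); (x) needs cache_hit (never derived).

no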